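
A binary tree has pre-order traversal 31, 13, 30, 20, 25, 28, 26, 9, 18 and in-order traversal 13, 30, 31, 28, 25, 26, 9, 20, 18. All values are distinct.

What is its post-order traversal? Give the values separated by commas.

The first element of pre-order is the root; it splits in-order into left and right subtrees.
Root 31: left subtree has 2 nodes {13, 30}, right has 6 {28, 25, 26, 9, 20, 18}.
  Root 13: left subtree has 0 nodes { }, right has 1 {30}.
  Root 20: left subtree has 4 nodes {28, 25, 26, 9}, right has 1 {18}.
    Root 25: left subtree has 1 node {28}, right has 2 {26, 9}.
      Root 26: left subtree has 0 nodes { }, right has 1 {9}.

30, 13, 28, 9, 26, 25, 18, 20, 31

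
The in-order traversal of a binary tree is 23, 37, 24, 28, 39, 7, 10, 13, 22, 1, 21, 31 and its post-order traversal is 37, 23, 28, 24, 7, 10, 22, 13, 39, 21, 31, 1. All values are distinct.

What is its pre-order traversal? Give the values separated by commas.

1, 39, 24, 23, 37, 28, 13, 10, 7, 22, 31, 21

The last element of post-order is the root; it splits in-order into left and right subtrees.
Root 1: left subtree has 9 nodes {23, 37, 24, 28, 39, 7, 10, 13, 22}, right has 2 {21, 31}.
  Root 39: left subtree has 4 nodes {23, 37, 24, 28}, right has 4 {7, 10, 13, 22}.
    Root 24: left subtree has 2 nodes {23, 37}, right has 1 {28}.
      Root 23: left subtree has 0 nodes { }, right has 1 {37}.
    Root 13: left subtree has 2 nodes {7, 10}, right has 1 {22}.
      Root 10: left subtree has 1 node {7}, right has 0 { }.
  Root 31: left subtree has 1 node {21}, right has 0 { }.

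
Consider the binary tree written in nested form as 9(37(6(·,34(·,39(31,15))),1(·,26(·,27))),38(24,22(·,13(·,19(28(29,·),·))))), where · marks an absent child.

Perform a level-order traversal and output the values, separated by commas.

9, 37, 38, 6, 1, 24, 22, 34, 26, 13, 39, 27, 19, 31, 15, 28, 29

Level-order visits nodes level by level from the root, left to right within each level.
Level 0: 9
Level 1: 37, 38
Level 2: 6, 1, 24, 22
Level 3: 34, 26, 13
Level 4: 39, 27, 19
Level 5: 31, 15, 28
Level 6: 29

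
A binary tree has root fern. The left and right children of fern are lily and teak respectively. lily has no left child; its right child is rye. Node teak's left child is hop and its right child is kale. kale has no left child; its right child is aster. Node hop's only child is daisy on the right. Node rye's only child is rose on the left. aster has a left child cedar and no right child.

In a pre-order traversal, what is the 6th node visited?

hop

Pre-order visits the node, then its left subtree, then its right subtree.
Visit fern.
At fern: go left to lily.
  Visit lily.
  At lily: no left child.
  At lily: go right to rye.
    Visit rye.
    At rye: go left to rose.
      rose is a leaf — visit rose.
    At rye: no right child.
At fern: go right to teak.
  Visit teak.
  At teak: go left to hop.
    Visit hop.
    At hop: no left child.
    At hop: go right to daisy.
      daisy is a leaf — visit daisy.
  At teak: go right to kale.
    Visit kale.
    At kale: no left child.
    At kale: go right to aster.
      Visit aster.
      At aster: go left to cedar.
        cedar is a leaf — visit cedar.
      At aster: no right child.
Full pre-order sequence: fern, lily, rye, rose, teak, hop, daisy, kale, aster, cedar.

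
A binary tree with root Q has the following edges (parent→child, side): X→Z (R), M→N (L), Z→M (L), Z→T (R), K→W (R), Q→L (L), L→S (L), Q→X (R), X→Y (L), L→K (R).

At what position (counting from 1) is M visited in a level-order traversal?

Level-order visits nodes level by level from the root, left to right within each level.
Level 0: Q
Level 1: L, X
Level 2: S, K, Y, Z
Level 3: W, M, T
Level 4: N
Full level-order sequence: Q, L, X, S, K, Y, Z, W, M, T, N.

9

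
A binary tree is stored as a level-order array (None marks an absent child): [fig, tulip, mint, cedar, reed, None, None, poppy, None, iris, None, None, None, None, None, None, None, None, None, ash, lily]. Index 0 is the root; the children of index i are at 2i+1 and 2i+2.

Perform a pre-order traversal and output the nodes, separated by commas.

Pre-order visits the node, then its left subtree, then its right subtree.
Visit fig.
At fig: go left to tulip.
  Visit tulip.
  At tulip: go left to cedar.
    Visit cedar.
    At cedar: go left to poppy.
      poppy is a leaf — visit poppy.
    At cedar: no right child.
  At tulip: go right to reed.
    Visit reed.
    At reed: go left to iris.
      Visit iris.
      At iris: go left to ash.
        ash is a leaf — visit ash.
      At iris: go right to lily.
        lily is a leaf — visit lily.
    At reed: no right child.
At fig: go right to mint.
  mint is a leaf — visit mint.

fig, tulip, cedar, poppy, reed, iris, ash, lily, mint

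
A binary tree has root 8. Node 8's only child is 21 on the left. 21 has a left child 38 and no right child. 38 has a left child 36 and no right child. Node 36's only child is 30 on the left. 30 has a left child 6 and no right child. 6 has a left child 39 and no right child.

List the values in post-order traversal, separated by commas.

Post-order visits the left subtree, then the right subtree, then the node.
At 8: go left to 21.
  At 21: go left to 38.
    At 38: go left to 36.
      At 36: go left to 30.
        At 30: go left to 6.
          At 6: go left to 39.
            39 is a leaf — visit 39.
          At 6: no right child.
          Visit 6.
        At 30: no right child.
        Visit 30.
      At 36: no right child.
      Visit 36.
    At 38: no right child.
    Visit 38.
  At 21: no right child.
  Visit 21.
At 8: no right child.
Visit 8.

39, 6, 30, 36, 38, 21, 8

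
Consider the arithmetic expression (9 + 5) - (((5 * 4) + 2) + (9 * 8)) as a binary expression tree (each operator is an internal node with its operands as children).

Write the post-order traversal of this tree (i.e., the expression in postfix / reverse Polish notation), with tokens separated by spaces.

Post-order on an expression tree gives postfix notation: for each operator, emit left operand, right operand, then the operator.

9 5 + 5 4 * 2 + 9 8 * + -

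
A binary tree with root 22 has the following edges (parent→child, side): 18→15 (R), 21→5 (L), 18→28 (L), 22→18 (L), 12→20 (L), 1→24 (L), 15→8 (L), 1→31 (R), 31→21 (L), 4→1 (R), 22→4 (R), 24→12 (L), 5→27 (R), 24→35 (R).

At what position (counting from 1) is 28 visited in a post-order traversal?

Post-order visits the left subtree, then the right subtree, then the node.
At 22: go left to 18.
  At 18: go left to 28.
    28 is a leaf — visit 28.
  At 18: go right to 15.
    At 15: go left to 8.
      8 is a leaf — visit 8.
    At 15: no right child.
    Visit 15.
  Visit 18.
At 22: go right to 4.
  At 4: no left child.
  At 4: go right to 1.
    At 1: go left to 24.
      At 24: go left to 12.
        At 12: go left to 20.
          20 is a leaf — visit 20.
        At 12: no right child.
        Visit 12.
      At 24: go right to 35.
        35 is a leaf — visit 35.
      Visit 24.
    At 1: go right to 31.
      At 31: go left to 21.
        At 21: go left to 5.
          At 5: no left child.
          At 5: go right to 27.
            27 is a leaf — visit 27.
          Visit 5.
        At 21: no right child.
        Visit 21.
      At 31: no right child.
      Visit 31.
    Visit 1.
  Visit 4.
Visit 22.
Full post-order sequence: 28, 8, 15, 18, 20, 12, 35, 24, 27, 5, 21, 31, 1, 4, 22.

1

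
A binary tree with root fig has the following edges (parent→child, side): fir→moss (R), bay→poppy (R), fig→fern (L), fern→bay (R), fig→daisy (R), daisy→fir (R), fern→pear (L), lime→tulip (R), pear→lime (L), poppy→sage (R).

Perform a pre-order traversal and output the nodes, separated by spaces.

Pre-order visits the node, then its left subtree, then its right subtree.
Visit fig.
At fig: go left to fern.
  Visit fern.
  At fern: go left to pear.
    Visit pear.
    At pear: go left to lime.
      Visit lime.
      At lime: no left child.
      At lime: go right to tulip.
        tulip is a leaf — visit tulip.
    At pear: no right child.
  At fern: go right to bay.
    Visit bay.
    At bay: no left child.
    At bay: go right to poppy.
      Visit poppy.
      At poppy: no left child.
      At poppy: go right to sage.
        sage is a leaf — visit sage.
At fig: go right to daisy.
  Visit daisy.
  At daisy: no left child.
  At daisy: go right to fir.
    Visit fir.
    At fir: no left child.
    At fir: go right to moss.
      moss is a leaf — visit moss.

fig fern pear lime tulip bay poppy sage daisy fir moss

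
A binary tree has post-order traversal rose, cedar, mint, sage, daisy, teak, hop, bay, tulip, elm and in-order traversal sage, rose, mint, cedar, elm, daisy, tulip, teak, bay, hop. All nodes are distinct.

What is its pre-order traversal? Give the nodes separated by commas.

The last element of post-order is the root; it splits in-order into left and right subtrees.
Root elm: left subtree has 4 nodes {sage, rose, mint, cedar}, right has 5 {daisy, tulip, teak, bay, hop}.
  Root sage: left subtree has 0 nodes { }, right has 3 {rose, mint, cedar}.
    Root mint: left subtree has 1 node {rose}, right has 1 {cedar}.
  Root tulip: left subtree has 1 node {daisy}, right has 3 {teak, bay, hop}.
    Root bay: left subtree has 1 node {teak}, right has 1 {hop}.

elm, sage, mint, rose, cedar, tulip, daisy, bay, teak, hop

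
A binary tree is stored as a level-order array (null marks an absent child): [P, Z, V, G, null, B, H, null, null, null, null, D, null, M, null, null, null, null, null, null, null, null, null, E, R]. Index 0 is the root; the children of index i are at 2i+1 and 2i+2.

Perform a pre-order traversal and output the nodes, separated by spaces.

Pre-order visits the node, then its left subtree, then its right subtree.
Visit P.
At P: go left to Z.
  Visit Z.
  At Z: go left to G.
    G is a leaf — visit G.
  At Z: no right child.
At P: go right to V.
  Visit V.
  At V: go left to B.
    Visit B.
    At B: go left to D.
      Visit D.
      At D: go left to E.
        E is a leaf — visit E.
      At D: go right to R.
        R is a leaf — visit R.
    At B: no right child.
  At V: go right to H.
    Visit H.
    At H: go left to M.
      M is a leaf — visit M.
    At H: no right child.

P Z G V B D E R H M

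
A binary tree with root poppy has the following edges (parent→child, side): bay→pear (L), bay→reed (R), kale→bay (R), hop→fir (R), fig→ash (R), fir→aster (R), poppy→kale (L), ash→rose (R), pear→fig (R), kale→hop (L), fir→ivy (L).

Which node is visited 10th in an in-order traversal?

bay

In-order visits the left subtree, then the node, then the right subtree.
At poppy: go left to kale.
  At kale: go left to hop.
    At hop: no left child.
    Visit hop.
    At hop: go right to fir.
      At fir: go left to ivy.
        ivy is a leaf — visit ivy.
      Visit fir.
      At fir: go right to aster.
        aster is a leaf — visit aster.
  Visit kale.
  At kale: go right to bay.
    At bay: go left to pear.
      At pear: no left child.
      Visit pear.
      At pear: go right to fig.
        At fig: no left child.
        Visit fig.
        At fig: go right to ash.
          At ash: no left child.
          Visit ash.
          At ash: go right to rose.
            rose is a leaf — visit rose.
    Visit bay.
    At bay: go right to reed.
      reed is a leaf — visit reed.
Visit poppy.
At poppy: no right child.
Full in-order sequence: hop, ivy, fir, aster, kale, pear, fig, ash, rose, bay, reed, poppy.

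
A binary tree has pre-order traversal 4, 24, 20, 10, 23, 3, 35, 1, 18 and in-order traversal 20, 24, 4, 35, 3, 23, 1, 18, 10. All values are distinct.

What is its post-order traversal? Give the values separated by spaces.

20 24 35 3 18 1 23 10 4

The first element of pre-order is the root; it splits in-order into left and right subtrees.
Root 4: left subtree has 2 nodes {20, 24}, right has 6 {35, 3, 23, 1, 18, 10}.
  Root 24: left subtree has 1 node {20}, right has 0 { }.
  Root 10: left subtree has 5 nodes {35, 3, 23, 1, 18}, right has 0 { }.
    Root 23: left subtree has 2 nodes {35, 3}, right has 2 {1, 18}.
      Root 3: left subtree has 1 node {35}, right has 0 { }.
      Root 1: left subtree has 0 nodes { }, right has 1 {18}.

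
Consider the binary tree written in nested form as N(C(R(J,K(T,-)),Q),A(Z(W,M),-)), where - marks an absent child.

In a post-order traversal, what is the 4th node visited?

Post-order visits the left subtree, then the right subtree, then the node.
At N: go left to C.
  At C: go left to R.
    At R: go left to J.
      J is a leaf — visit J.
    At R: go right to K.
      At K: go left to T.
        T is a leaf — visit T.
      At K: no right child.
      Visit K.
    Visit R.
  At C: go right to Q.
    Q is a leaf — visit Q.
  Visit C.
At N: go right to A.
  At A: go left to Z.
    At Z: go left to W.
      W is a leaf — visit W.
    At Z: go right to M.
      M is a leaf — visit M.
    Visit Z.
  At A: no right child.
  Visit A.
Visit N.
Full post-order sequence: J, T, K, R, Q, C, W, M, Z, A, N.

R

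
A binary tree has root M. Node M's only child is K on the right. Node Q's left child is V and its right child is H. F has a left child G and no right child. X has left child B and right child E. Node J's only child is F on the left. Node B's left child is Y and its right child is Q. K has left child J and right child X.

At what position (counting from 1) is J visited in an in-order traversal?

4

In-order visits the left subtree, then the node, then the right subtree.
At M: no left child.
Visit M.
At M: go right to K.
  At K: go left to J.
    At J: go left to F.
      At F: go left to G.
        G is a leaf — visit G.
      Visit F.
      At F: no right child.
    Visit J.
    At J: no right child.
  Visit K.
  At K: go right to X.
    At X: go left to B.
      At B: go left to Y.
        Y is a leaf — visit Y.
      Visit B.
      At B: go right to Q.
        At Q: go left to V.
          V is a leaf — visit V.
        Visit Q.
        At Q: go right to H.
          H is a leaf — visit H.
    Visit X.
    At X: go right to E.
      E is a leaf — visit E.
Full in-order sequence: M, G, F, J, K, Y, B, V, Q, H, X, E.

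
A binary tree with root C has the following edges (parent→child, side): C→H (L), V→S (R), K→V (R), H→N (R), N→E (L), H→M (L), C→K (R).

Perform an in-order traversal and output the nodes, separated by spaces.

M H E N C K V S

In-order visits the left subtree, then the node, then the right subtree.
At C: go left to H.
  At H: go left to M.
    M is a leaf — visit M.
  Visit H.
  At H: go right to N.
    At N: go left to E.
      E is a leaf — visit E.
    Visit N.
    At N: no right child.
Visit C.
At C: go right to K.
  At K: no left child.
  Visit K.
  At K: go right to V.
    At V: no left child.
    Visit V.
    At V: go right to S.
      S is a leaf — visit S.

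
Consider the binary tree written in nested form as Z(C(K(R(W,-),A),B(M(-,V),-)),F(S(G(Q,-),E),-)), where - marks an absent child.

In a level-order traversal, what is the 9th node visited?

M

Level-order visits nodes level by level from the root, left to right within each level.
Level 0: Z
Level 1: C, F
Level 2: K, B, S
Level 3: R, A, M, G, E
Level 4: W, V, Q
Full level-order sequence: Z, C, F, K, B, S, R, A, M, G, E, W, V, Q.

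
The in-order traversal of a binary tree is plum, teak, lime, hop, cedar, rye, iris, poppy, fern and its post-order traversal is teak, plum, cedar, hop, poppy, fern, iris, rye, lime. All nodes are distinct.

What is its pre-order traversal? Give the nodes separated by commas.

lime, plum, teak, rye, hop, cedar, iris, fern, poppy

The last element of post-order is the root; it splits in-order into left and right subtrees.
Root lime: left subtree has 2 nodes {plum, teak}, right has 6 {hop, cedar, rye, iris, poppy, fern}.
  Root plum: left subtree has 0 nodes { }, right has 1 {teak}.
  Root rye: left subtree has 2 nodes {hop, cedar}, right has 3 {iris, poppy, fern}.
    Root hop: left subtree has 0 nodes { }, right has 1 {cedar}.
    Root iris: left subtree has 0 nodes { }, right has 2 {poppy, fern}.
      Root fern: left subtree has 1 node {poppy}, right has 0 { }.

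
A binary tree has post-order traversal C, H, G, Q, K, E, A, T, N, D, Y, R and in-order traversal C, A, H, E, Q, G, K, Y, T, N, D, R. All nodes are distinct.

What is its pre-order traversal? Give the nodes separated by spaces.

The last element of post-order is the root; it splits in-order into left and right subtrees.
Root R: left subtree has 11 nodes {C, A, H, E, Q, G, K, Y, T, N, D}, right has 0 { }.
  Root Y: left subtree has 7 nodes {C, A, H, E, Q, G, K}, right has 3 {T, N, D}.
    Root A: left subtree has 1 node {C}, right has 5 {H, E, Q, G, K}.
      Root E: left subtree has 1 node {H}, right has 3 {Q, G, K}.
        Root K: left subtree has 2 nodes {Q, G}, right has 0 { }.
          Root Q: left subtree has 0 nodes { }, right has 1 {G}.
    Root D: left subtree has 2 nodes {T, N}, right has 0 { }.
      Root N: left subtree has 1 node {T}, right has 0 { }.

R Y A C E H K Q G D N T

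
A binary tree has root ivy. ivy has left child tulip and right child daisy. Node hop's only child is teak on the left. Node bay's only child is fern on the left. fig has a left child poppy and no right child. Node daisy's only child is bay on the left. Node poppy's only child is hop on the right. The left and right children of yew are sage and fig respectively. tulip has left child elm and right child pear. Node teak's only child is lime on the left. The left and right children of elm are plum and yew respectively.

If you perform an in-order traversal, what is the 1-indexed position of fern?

In-order visits the left subtree, then the node, then the right subtree.
At ivy: go left to tulip.
  At tulip: go left to elm.
    At elm: go left to plum.
      plum is a leaf — visit plum.
    Visit elm.
    At elm: go right to yew.
      At yew: go left to sage.
        sage is a leaf — visit sage.
      Visit yew.
      At yew: go right to fig.
        At fig: go left to poppy.
          At poppy: no left child.
          Visit poppy.
          At poppy: go right to hop.
            At hop: go left to teak.
              At teak: go left to lime.
                lime is a leaf — visit lime.
              Visit teak.
              At teak: no right child.
            Visit hop.
            At hop: no right child.
        Visit fig.
        At fig: no right child.
  Visit tulip.
  At tulip: go right to pear.
    pear is a leaf — visit pear.
Visit ivy.
At ivy: go right to daisy.
  At daisy: go left to bay.
    At bay: go left to fern.
      fern is a leaf — visit fern.
    Visit bay.
    At bay: no right child.
  Visit daisy.
  At daisy: no right child.
Full in-order sequence: plum, elm, sage, yew, poppy, lime, teak, hop, fig, tulip, pear, ivy, fern, bay, daisy.

13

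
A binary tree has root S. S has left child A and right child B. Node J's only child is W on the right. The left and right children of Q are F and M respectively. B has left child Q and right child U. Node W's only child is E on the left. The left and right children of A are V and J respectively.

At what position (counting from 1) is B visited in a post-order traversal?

Post-order visits the left subtree, then the right subtree, then the node.
At S: go left to A.
  At A: go left to V.
    V is a leaf — visit V.
  At A: go right to J.
    At J: no left child.
    At J: go right to W.
      At W: go left to E.
        E is a leaf — visit E.
      At W: no right child.
      Visit W.
    Visit J.
  Visit A.
At S: go right to B.
  At B: go left to Q.
    At Q: go left to F.
      F is a leaf — visit F.
    At Q: go right to M.
      M is a leaf — visit M.
    Visit Q.
  At B: go right to U.
    U is a leaf — visit U.
  Visit B.
Visit S.
Full post-order sequence: V, E, W, J, A, F, M, Q, U, B, S.

10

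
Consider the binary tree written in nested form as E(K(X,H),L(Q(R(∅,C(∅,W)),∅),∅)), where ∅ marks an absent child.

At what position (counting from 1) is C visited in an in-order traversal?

In-order visits the left subtree, then the node, then the right subtree.
At E: go left to K.
  At K: go left to X.
    X is a leaf — visit X.
  Visit K.
  At K: go right to H.
    H is a leaf — visit H.
Visit E.
At E: go right to L.
  At L: go left to Q.
    At Q: go left to R.
      At R: no left child.
      Visit R.
      At R: go right to C.
        At C: no left child.
        Visit C.
        At C: go right to W.
          W is a leaf — visit W.
    Visit Q.
    At Q: no right child.
  Visit L.
  At L: no right child.
Full in-order sequence: X, K, H, E, R, C, W, Q, L.

6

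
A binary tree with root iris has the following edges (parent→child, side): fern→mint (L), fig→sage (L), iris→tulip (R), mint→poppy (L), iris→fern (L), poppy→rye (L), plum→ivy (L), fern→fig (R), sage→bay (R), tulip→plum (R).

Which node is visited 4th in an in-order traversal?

fern

In-order visits the left subtree, then the node, then the right subtree.
At iris: go left to fern.
  At fern: go left to mint.
    At mint: go left to poppy.
      At poppy: go left to rye.
        rye is a leaf — visit rye.
      Visit poppy.
      At poppy: no right child.
    Visit mint.
    At mint: no right child.
  Visit fern.
  At fern: go right to fig.
    At fig: go left to sage.
      At sage: no left child.
      Visit sage.
      At sage: go right to bay.
        bay is a leaf — visit bay.
    Visit fig.
    At fig: no right child.
Visit iris.
At iris: go right to tulip.
  At tulip: no left child.
  Visit tulip.
  At tulip: go right to plum.
    At plum: go left to ivy.
      ivy is a leaf — visit ivy.
    Visit plum.
    At plum: no right child.
Full in-order sequence: rye, poppy, mint, fern, sage, bay, fig, iris, tulip, ivy, plum.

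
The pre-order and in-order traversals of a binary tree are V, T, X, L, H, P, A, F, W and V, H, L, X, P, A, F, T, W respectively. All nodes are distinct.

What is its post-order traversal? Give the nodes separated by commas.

H, L, F, A, P, X, W, T, V

The first element of pre-order is the root; it splits in-order into left and right subtrees.
Root V: left subtree has 0 nodes { }, right has 8 {H, L, X, P, A, F, T, W}.
  Root T: left subtree has 6 nodes {H, L, X, P, A, F}, right has 1 {W}.
    Root X: left subtree has 2 nodes {H, L}, right has 3 {P, A, F}.
      Root L: left subtree has 1 node {H}, right has 0 { }.
      Root P: left subtree has 0 nodes { }, right has 2 {A, F}.
        Root A: left subtree has 0 nodes { }, right has 1 {F}.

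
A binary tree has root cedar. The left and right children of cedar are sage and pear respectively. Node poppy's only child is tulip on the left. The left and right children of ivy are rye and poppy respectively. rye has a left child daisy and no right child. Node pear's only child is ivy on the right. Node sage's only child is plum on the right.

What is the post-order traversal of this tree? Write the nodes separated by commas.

Post-order visits the left subtree, then the right subtree, then the node.
At cedar: go left to sage.
  At sage: no left child.
  At sage: go right to plum.
    plum is a leaf — visit plum.
  Visit sage.
At cedar: go right to pear.
  At pear: no left child.
  At pear: go right to ivy.
    At ivy: go left to rye.
      At rye: go left to daisy.
        daisy is a leaf — visit daisy.
      At rye: no right child.
      Visit rye.
    At ivy: go right to poppy.
      At poppy: go left to tulip.
        tulip is a leaf — visit tulip.
      At poppy: no right child.
      Visit poppy.
    Visit ivy.
  Visit pear.
Visit cedar.

plum, sage, daisy, rye, tulip, poppy, ivy, pear, cedar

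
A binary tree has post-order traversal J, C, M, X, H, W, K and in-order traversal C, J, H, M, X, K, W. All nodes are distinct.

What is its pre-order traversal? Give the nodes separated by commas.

K, H, C, J, X, M, W

The last element of post-order is the root; it splits in-order into left and right subtrees.
Root K: left subtree has 5 nodes {C, J, H, M, X}, right has 1 {W}.
  Root H: left subtree has 2 nodes {C, J}, right has 2 {M, X}.
    Root C: left subtree has 0 nodes { }, right has 1 {J}.
    Root X: left subtree has 1 node {M}, right has 0 { }.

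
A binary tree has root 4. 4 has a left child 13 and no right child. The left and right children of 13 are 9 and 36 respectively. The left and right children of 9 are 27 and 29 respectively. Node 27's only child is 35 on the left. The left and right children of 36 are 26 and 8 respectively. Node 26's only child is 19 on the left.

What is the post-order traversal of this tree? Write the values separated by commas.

35, 27, 29, 9, 19, 26, 8, 36, 13, 4

Post-order visits the left subtree, then the right subtree, then the node.
At 4: go left to 13.
  At 13: go left to 9.
    At 9: go left to 27.
      At 27: go left to 35.
        35 is a leaf — visit 35.
      At 27: no right child.
      Visit 27.
    At 9: go right to 29.
      29 is a leaf — visit 29.
    Visit 9.
  At 13: go right to 36.
    At 36: go left to 26.
      At 26: go left to 19.
        19 is a leaf — visit 19.
      At 26: no right child.
      Visit 26.
    At 36: go right to 8.
      8 is a leaf — visit 8.
    Visit 36.
  Visit 13.
At 4: no right child.
Visit 4.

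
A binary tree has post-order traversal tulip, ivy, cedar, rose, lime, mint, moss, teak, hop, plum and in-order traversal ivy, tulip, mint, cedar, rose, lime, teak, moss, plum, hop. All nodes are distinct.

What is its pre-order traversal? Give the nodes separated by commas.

plum, teak, mint, ivy, tulip, lime, rose, cedar, moss, hop

The last element of post-order is the root; it splits in-order into left and right subtrees.
Root plum: left subtree has 8 nodes {ivy, tulip, mint, cedar, rose, lime, teak, moss}, right has 1 {hop}.
  Root teak: left subtree has 6 nodes {ivy, tulip, mint, cedar, rose, lime}, right has 1 {moss}.
    Root mint: left subtree has 2 nodes {ivy, tulip}, right has 3 {cedar, rose, lime}.
      Root ivy: left subtree has 0 nodes { }, right has 1 {tulip}.
      Root lime: left subtree has 2 nodes {cedar, rose}, right has 0 { }.
        Root rose: left subtree has 1 node {cedar}, right has 0 { }.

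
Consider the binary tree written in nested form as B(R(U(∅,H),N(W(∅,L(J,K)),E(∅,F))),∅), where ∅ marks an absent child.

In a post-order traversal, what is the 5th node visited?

Post-order visits the left subtree, then the right subtree, then the node.
At B: go left to R.
  At R: go left to U.
    At U: no left child.
    At U: go right to H.
      H is a leaf — visit H.
    Visit U.
  At R: go right to N.
    At N: go left to W.
      At W: no left child.
      At W: go right to L.
        At L: go left to J.
          J is a leaf — visit J.
        At L: go right to K.
          K is a leaf — visit K.
        Visit L.
      Visit W.
    At N: go right to E.
      At E: no left child.
      At E: go right to F.
        F is a leaf — visit F.
      Visit E.
    Visit N.
  Visit R.
At B: no right child.
Visit B.
Full post-order sequence: H, U, J, K, L, W, F, E, N, R, B.

L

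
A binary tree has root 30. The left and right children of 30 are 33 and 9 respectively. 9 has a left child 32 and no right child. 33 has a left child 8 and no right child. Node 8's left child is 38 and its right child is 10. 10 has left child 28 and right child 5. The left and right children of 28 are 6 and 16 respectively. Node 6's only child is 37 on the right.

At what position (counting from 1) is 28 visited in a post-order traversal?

5

Post-order visits the left subtree, then the right subtree, then the node.
At 30: go left to 33.
  At 33: go left to 8.
    At 8: go left to 38.
      38 is a leaf — visit 38.
    At 8: go right to 10.
      At 10: go left to 28.
        At 28: go left to 6.
          At 6: no left child.
          At 6: go right to 37.
            37 is a leaf — visit 37.
          Visit 6.
        At 28: go right to 16.
          16 is a leaf — visit 16.
        Visit 28.
      At 10: go right to 5.
        5 is a leaf — visit 5.
      Visit 10.
    Visit 8.
  At 33: no right child.
  Visit 33.
At 30: go right to 9.
  At 9: go left to 32.
    32 is a leaf — visit 32.
  At 9: no right child.
  Visit 9.
Visit 30.
Full post-order sequence: 38, 37, 6, 16, 28, 5, 10, 8, 33, 32, 9, 30.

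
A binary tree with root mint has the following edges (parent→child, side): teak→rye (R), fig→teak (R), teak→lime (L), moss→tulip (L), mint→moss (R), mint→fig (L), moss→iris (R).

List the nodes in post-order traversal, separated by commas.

lime, rye, teak, fig, tulip, iris, moss, mint

Post-order visits the left subtree, then the right subtree, then the node.
At mint: go left to fig.
  At fig: no left child.
  At fig: go right to teak.
    At teak: go left to lime.
      lime is a leaf — visit lime.
    At teak: go right to rye.
      rye is a leaf — visit rye.
    Visit teak.
  Visit fig.
At mint: go right to moss.
  At moss: go left to tulip.
    tulip is a leaf — visit tulip.
  At moss: go right to iris.
    iris is a leaf — visit iris.
  Visit moss.
Visit mint.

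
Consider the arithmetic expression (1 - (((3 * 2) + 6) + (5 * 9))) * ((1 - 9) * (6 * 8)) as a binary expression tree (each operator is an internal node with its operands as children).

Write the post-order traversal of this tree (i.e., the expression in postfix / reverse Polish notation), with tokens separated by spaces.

Post-order on an expression tree gives postfix notation: for each operator, emit left operand, right operand, then the operator.

1 3 2 * 6 + 5 9 * + - 1 9 - 6 8 * * *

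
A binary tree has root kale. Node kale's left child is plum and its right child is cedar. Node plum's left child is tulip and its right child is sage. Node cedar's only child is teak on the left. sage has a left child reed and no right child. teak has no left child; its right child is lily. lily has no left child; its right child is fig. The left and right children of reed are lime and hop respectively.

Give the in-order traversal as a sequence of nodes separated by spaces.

In-order visits the left subtree, then the node, then the right subtree.
At kale: go left to plum.
  At plum: go left to tulip.
    tulip is a leaf — visit tulip.
  Visit plum.
  At plum: go right to sage.
    At sage: go left to reed.
      At reed: go left to lime.
        lime is a leaf — visit lime.
      Visit reed.
      At reed: go right to hop.
        hop is a leaf — visit hop.
    Visit sage.
    At sage: no right child.
Visit kale.
At kale: go right to cedar.
  At cedar: go left to teak.
    At teak: no left child.
    Visit teak.
    At teak: go right to lily.
      At lily: no left child.
      Visit lily.
      At lily: go right to fig.
        fig is a leaf — visit fig.
  Visit cedar.
  At cedar: no right child.

tulip plum lime reed hop sage kale teak lily fig cedar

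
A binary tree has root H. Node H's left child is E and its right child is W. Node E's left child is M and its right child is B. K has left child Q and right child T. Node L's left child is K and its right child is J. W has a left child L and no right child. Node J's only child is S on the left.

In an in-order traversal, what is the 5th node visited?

Q

In-order visits the left subtree, then the node, then the right subtree.
At H: go left to E.
  At E: go left to M.
    M is a leaf — visit M.
  Visit E.
  At E: go right to B.
    B is a leaf — visit B.
Visit H.
At H: go right to W.
  At W: go left to L.
    At L: go left to K.
      At K: go left to Q.
        Q is a leaf — visit Q.
      Visit K.
      At K: go right to T.
        T is a leaf — visit T.
    Visit L.
    At L: go right to J.
      At J: go left to S.
        S is a leaf — visit S.
      Visit J.
      At J: no right child.
  Visit W.
  At W: no right child.
Full in-order sequence: M, E, B, H, Q, K, T, L, S, J, W.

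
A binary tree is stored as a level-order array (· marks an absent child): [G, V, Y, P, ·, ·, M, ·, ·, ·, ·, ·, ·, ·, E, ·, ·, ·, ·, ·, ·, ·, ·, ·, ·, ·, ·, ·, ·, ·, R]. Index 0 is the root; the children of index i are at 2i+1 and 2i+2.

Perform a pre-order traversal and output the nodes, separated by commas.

Pre-order visits the node, then its left subtree, then its right subtree.
Visit G.
At G: go left to V.
  Visit V.
  At V: go left to P.
    P is a leaf — visit P.
  At V: no right child.
At G: go right to Y.
  Visit Y.
  At Y: no left child.
  At Y: go right to M.
    Visit M.
    At M: no left child.
    At M: go right to E.
      Visit E.
      At E: no left child.
      At E: go right to R.
        R is a leaf — visit R.

G, V, P, Y, M, E, R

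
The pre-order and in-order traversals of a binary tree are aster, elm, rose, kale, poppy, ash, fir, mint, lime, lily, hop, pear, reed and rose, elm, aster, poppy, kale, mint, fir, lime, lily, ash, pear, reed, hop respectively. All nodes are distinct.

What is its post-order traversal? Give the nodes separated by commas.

rose, elm, poppy, mint, lily, lime, fir, reed, pear, hop, ash, kale, aster

The first element of pre-order is the root; it splits in-order into left and right subtrees.
Root aster: left subtree has 2 nodes {rose, elm}, right has 10 {poppy, kale, mint, fir, lime, lily, ash, pear, reed, hop}.
  Root elm: left subtree has 1 node {rose}, right has 0 { }.
  Root kale: left subtree has 1 node {poppy}, right has 8 {mint, fir, lime, lily, ash, pear, reed, hop}.
    Root ash: left subtree has 4 nodes {mint, fir, lime, lily}, right has 3 {pear, reed, hop}.
      Root fir: left subtree has 1 node {mint}, right has 2 {lime, lily}.
        Root lime: left subtree has 0 nodes { }, right has 1 {lily}.
      Root hop: left subtree has 2 nodes {pear, reed}, right has 0 { }.
        Root pear: left subtree has 0 nodes { }, right has 1 {reed}.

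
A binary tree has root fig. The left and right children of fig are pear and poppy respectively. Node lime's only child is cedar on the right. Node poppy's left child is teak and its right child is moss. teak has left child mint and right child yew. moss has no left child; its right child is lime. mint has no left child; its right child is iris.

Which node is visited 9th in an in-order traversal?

lime

In-order visits the left subtree, then the node, then the right subtree.
At fig: go left to pear.
  pear is a leaf — visit pear.
Visit fig.
At fig: go right to poppy.
  At poppy: go left to teak.
    At teak: go left to mint.
      At mint: no left child.
      Visit mint.
      At mint: go right to iris.
        iris is a leaf — visit iris.
    Visit teak.
    At teak: go right to yew.
      yew is a leaf — visit yew.
  Visit poppy.
  At poppy: go right to moss.
    At moss: no left child.
    Visit moss.
    At moss: go right to lime.
      At lime: no left child.
      Visit lime.
      At lime: go right to cedar.
        cedar is a leaf — visit cedar.
Full in-order sequence: pear, fig, mint, iris, teak, yew, poppy, moss, lime, cedar.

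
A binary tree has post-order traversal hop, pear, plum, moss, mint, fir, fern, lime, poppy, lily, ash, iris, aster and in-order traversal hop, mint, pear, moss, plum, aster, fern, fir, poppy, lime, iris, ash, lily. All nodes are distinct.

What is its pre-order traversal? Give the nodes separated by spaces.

aster mint hop moss pear plum iris poppy fern fir lime ash lily

The last element of post-order is the root; it splits in-order into left and right subtrees.
Root aster: left subtree has 5 nodes {hop, mint, pear, moss, plum}, right has 7 {fern, fir, poppy, lime, iris, ash, lily}.
  Root mint: left subtree has 1 node {hop}, right has 3 {pear, moss, plum}.
    Root moss: left subtree has 1 node {pear}, right has 1 {plum}.
  Root iris: left subtree has 4 nodes {fern, fir, poppy, lime}, right has 2 {ash, lily}.
    Root poppy: left subtree has 2 nodes {fern, fir}, right has 1 {lime}.
      Root fern: left subtree has 0 nodes { }, right has 1 {fir}.
    Root ash: left subtree has 0 nodes { }, right has 1 {lily}.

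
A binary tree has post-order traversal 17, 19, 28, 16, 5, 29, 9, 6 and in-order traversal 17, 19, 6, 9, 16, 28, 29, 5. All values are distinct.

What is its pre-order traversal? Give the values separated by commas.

6, 19, 17, 9, 29, 16, 28, 5

The last element of post-order is the root; it splits in-order into left and right subtrees.
Root 6: left subtree has 2 nodes {17, 19}, right has 5 {9, 16, 28, 29, 5}.
  Root 19: left subtree has 1 node {17}, right has 0 { }.
  Root 9: left subtree has 0 nodes { }, right has 4 {16, 28, 29, 5}.
    Root 29: left subtree has 2 nodes {16, 28}, right has 1 {5}.
      Root 16: left subtree has 0 nodes { }, right has 1 {28}.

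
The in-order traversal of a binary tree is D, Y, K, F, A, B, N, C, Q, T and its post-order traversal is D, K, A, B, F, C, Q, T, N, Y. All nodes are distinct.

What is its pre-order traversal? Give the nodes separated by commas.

The last element of post-order is the root; it splits in-order into left and right subtrees.
Root Y: left subtree has 1 node {D}, right has 8 {K, F, A, B, N, C, Q, T}.
  Root N: left subtree has 4 nodes {K, F, A, B}, right has 3 {C, Q, T}.
    Root F: left subtree has 1 node {K}, right has 2 {A, B}.
      Root B: left subtree has 1 node {A}, right has 0 { }.
    Root T: left subtree has 2 nodes {C, Q}, right has 0 { }.
      Root Q: left subtree has 1 node {C}, right has 0 { }.

Y, D, N, F, K, B, A, T, Q, C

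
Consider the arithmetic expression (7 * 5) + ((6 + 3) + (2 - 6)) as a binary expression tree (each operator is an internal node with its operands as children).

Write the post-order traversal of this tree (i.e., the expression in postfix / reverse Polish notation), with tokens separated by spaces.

Post-order on an expression tree gives postfix notation: for each operator, emit left operand, right operand, then the operator.

7 5 * 6 3 + 2 6 - + +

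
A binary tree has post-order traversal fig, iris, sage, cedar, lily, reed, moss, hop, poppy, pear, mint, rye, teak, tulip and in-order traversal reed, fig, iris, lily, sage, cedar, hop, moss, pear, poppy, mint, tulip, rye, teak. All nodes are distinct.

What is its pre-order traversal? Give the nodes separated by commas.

tulip, mint, pear, hop, reed, lily, iris, fig, cedar, sage, moss, poppy, teak, rye

The last element of post-order is the root; it splits in-order into left and right subtrees.
Root tulip: left subtree has 11 nodes {reed, fig, iris, lily, sage, cedar, hop, moss, pear, poppy, mint}, right has 2 {rye, teak}.
  Root mint: left subtree has 10 nodes {reed, fig, iris, lily, sage, cedar, hop, moss, pear, poppy}, right has 0 { }.
    Root pear: left subtree has 8 nodes {reed, fig, iris, lily, sage, cedar, hop, moss}, right has 1 {poppy}.
      Root hop: left subtree has 6 nodes {reed, fig, iris, lily, sage, cedar}, right has 1 {moss}.
        Root reed: left subtree has 0 nodes { }, right has 5 {fig, iris, lily, sage, cedar}.
          Root lily: left subtree has 2 nodes {fig, iris}, right has 2 {sage, cedar}.
            Root iris: left subtree has 1 node {fig}, right has 0 { }.
            Root cedar: left subtree has 1 node {sage}, right has 0 { }.
  Root teak: left subtree has 1 node {rye}, right has 0 { }.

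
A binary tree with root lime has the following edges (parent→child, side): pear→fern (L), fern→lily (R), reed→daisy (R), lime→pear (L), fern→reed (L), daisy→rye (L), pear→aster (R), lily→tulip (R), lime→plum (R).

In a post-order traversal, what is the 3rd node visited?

reed

Post-order visits the left subtree, then the right subtree, then the node.
At lime: go left to pear.
  At pear: go left to fern.
    At fern: go left to reed.
      At reed: no left child.
      At reed: go right to daisy.
        At daisy: go left to rye.
          rye is a leaf — visit rye.
        At daisy: no right child.
        Visit daisy.
      Visit reed.
    At fern: go right to lily.
      At lily: no left child.
      At lily: go right to tulip.
        tulip is a leaf — visit tulip.
      Visit lily.
    Visit fern.
  At pear: go right to aster.
    aster is a leaf — visit aster.
  Visit pear.
At lime: go right to plum.
  plum is a leaf — visit plum.
Visit lime.
Full post-order sequence: rye, daisy, reed, tulip, lily, fern, aster, pear, plum, lime.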